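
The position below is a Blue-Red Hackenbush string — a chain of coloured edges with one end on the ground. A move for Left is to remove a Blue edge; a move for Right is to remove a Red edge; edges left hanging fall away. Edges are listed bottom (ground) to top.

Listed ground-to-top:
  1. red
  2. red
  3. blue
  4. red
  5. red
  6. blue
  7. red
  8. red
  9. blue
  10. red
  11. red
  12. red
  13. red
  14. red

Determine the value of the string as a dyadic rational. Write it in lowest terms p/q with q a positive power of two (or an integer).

r: Left { none }, Right { 0 } — simplest -1
rr: Left { none }, Right { -1 0 } — simplest -2
rrb: Left { -2 }, Right { -1 0 } — simplest -3/2
rrbr: Left { -2 }, Right { -3/2 -1 0 } — simplest -7/4
rrbrr: Left { -2 }, Right { -7/4 -3/2 -1 0 } — simplest -15/8
rrbrrb: Left { -2 -15/8 }, Right { -7/4 -3/2 -1 0 } — simplest -29/16
rrbrrbr: Left { -2 -15/8 }, Right { -29/16 -7/4 -3/2 -1 0 } — simplest -59/32
rrbrrbrr: Left { -2 -15/8 }, Right { -59/32 -29/16 -7/4 -3/2 -1 0 } — simplest -119/64
rrbrrbrrb: Left { -2 -15/8 -119/64 }, Right { -59/32 -29/16 -7/4 -3/2 -1 0 } — simplest -237/128
rrbrrbrrbr: Left { -2 -15/8 -119/64 }, Right { -237/128 -59/32 -29/16 -7/4 -3/2 -1 0 } — simplest -475/256
rrbrrbrrbrr: Left { -2 -15/8 -119/64 }, Right { -475/256 -237/128 -59/32 -29/16 -7/4 -3/2 -1 0 } — simplest -951/512
rrbrrbrrbrrr: Left { -2 -15/8 -119/64 }, Right { -951/512 -475/256 -237/128 -59/32 -29/16 -7/4 -3/2 -1 0 } — simplest -1903/1024
rrbrrbrrbrrrr: Left { -2 -15/8 -119/64 }, Right { -1903/1024 -951/512 -475/256 -237/128 -59/32 -29/16 -7/4 -3/2 -1 0 } — simplest -3807/2048
rrbrrbrrbrrrrr: Left { -2 -15/8 -119/64 }, Right { -3807/2048 -1903/1024 -951/512 -475/256 -237/128 -59/32 -29/16 -7/4 -3/2 -1 0 } — simplest -7615/4096

-7615/4096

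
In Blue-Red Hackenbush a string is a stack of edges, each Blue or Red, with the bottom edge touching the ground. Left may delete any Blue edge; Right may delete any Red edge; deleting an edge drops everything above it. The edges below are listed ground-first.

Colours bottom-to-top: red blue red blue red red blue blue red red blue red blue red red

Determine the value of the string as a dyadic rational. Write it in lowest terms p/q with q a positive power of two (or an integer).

Recurse on prefixes of the 15-edge string red blue red blue red red blue blue red red blue red blue red red:
value_1 [r]  L=[none]  R=[0]  gives -1
value_2 [rb]  L=[-1]  R=[0]  gives -1/2
value_3 [rbr]  L=[-1]  R=[-1/2, 0]  gives -3/4
value_4 [rbrb]  L=[-1, -3/4]  R=[-1/2, 0]  gives -5/8
value_5 [rbrbr]  L=[-1, -3/4]  R=[-5/8, -1/2, 0]  gives -11/16
value_6 [rbrbrr]  L=[-1, -3/4]  R=[-11/16, -5/8, -1/2, 0]  gives -23/32
value_7 [rbrbrrb]  L=[-1, -3/4, -23/32]  R=[-11/16, -5/8, -1/2, 0]  gives -45/64
value_8 [rbrbrrbb]  L=[-1, -3/4, -23/32, -45/64]  R=[-11/16, -5/8, -1/2, 0]  gives -89/128
value_9 [rbrbrrbbr]  L=[-1, -3/4, -23/32, -45/64]  R=[-89/128, -11/16, -5/8, -1/2, 0]  gives -179/256
value_10 [rbrbrrbbrr]  L=[-1, -3/4, -23/32, -45/64]  R=[-179/256, -89/128, -11/16, -5/8, -1/2, 0]  gives -359/512
value_11 [rbrbrrbbrrb]  L=[-1, -3/4, -23/32, -45/64, -359/512]  R=[-179/256, -89/128, -11/16, -5/8, -1/2, 0]  gives -717/1024
value_12 [rbrbrrbbrrbr]  L=[-1, -3/4, -23/32, -45/64, -359/512]  R=[-717/1024, -179/256, -89/128, -11/16, -5/8, -1/2, 0]  gives -1435/2048
value_13 [rbrbrrbbrrbrb]  L=[-1, -3/4, -23/32, -45/64, -359/512, -1435/2048]  R=[-717/1024, -179/256, -89/128, -11/16, -5/8, -1/2, 0]  gives -2869/4096
value_14 [rbrbrrbbrrbrbr]  L=[-1, -3/4, -23/32, -45/64, -359/512, -1435/2048]  R=[-2869/4096, -717/1024, -179/256, -89/128, -11/16, -5/8, -1/2, 0]  gives -5739/8192
value_15 [rbrbrrbbrrbrbrr]  L=[-1, -3/4, -23/32, -45/64, -359/512, -1435/2048]  R=[-5739/8192, -2869/4096, -717/1024, -179/256, -89/128, -11/16, -5/8, -1/2, 0]  gives -11479/16384

-11479/16384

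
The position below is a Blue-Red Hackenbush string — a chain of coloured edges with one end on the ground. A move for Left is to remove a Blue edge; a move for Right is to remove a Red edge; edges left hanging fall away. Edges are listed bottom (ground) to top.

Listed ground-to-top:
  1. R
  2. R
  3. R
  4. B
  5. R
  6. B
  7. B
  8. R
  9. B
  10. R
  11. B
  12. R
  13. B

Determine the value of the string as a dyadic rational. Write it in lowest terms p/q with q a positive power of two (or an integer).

step 1: add R to get R; options L={  } R={ 0 } — -1
step 2: add R to get RR; options L={  } R={ -1; 0 } — -2
step 3: add R to get RRR; options L={  } R={ -2; -1; 0 } — -3
step 4: add B to get RRRB; options L={ -3 } R={ -2; -1; 0 } — -5/2
step 5: add R to get RRRBR; options L={ -3 } R={ -5/2; -2; -1; 0 } — -11/4
step 6: add B to get RRRBRB; options L={ -3; -11/4 } R={ -5/2; -2; -1; 0 } — -21/8
step 7: add B to get RRRBRBB; options L={ -3; -11/4; -21/8 } R={ -5/2; -2; -1; 0 } — -41/16
step 8: add R to get RRRBRBBR; options L={ -3; -11/4; -21/8 } R={ -41/16; -5/2; -2; -1; 0 } — -83/32
step 9: add B to get RRRBRBBRB; options L={ -3; -11/4; -21/8; -83/32 } R={ -41/16; -5/2; -2; -1; 0 } — -165/64
step 10: add R to get RRRBRBBRBR; options L={ -3; -11/4; -21/8; -83/32 } R={ -165/64; -41/16; -5/2; -2; -1; 0 } — -331/128
step 11: add B to get RRRBRBBRBRB; options L={ -3; -11/4; -21/8; -83/32; -331/128 } R={ -165/64; -41/16; -5/2; -2; -1; 0 } — -661/256
step 12: add R to get RRRBRBBRBRBR; options L={ -3; -11/4; -21/8; -83/32; -331/128 } R={ -661/256; -165/64; -41/16; -5/2; -2; -1; 0 } — -1323/512
step 13: add B to get RRRBRBBRBRBRB; options L={ -3; -11/4; -21/8; -83/32; -331/128; -1323/512 } R={ -661/256; -165/64; -41/16; -5/2; -2; -1; 0 } — -2645/1024

-2645/1024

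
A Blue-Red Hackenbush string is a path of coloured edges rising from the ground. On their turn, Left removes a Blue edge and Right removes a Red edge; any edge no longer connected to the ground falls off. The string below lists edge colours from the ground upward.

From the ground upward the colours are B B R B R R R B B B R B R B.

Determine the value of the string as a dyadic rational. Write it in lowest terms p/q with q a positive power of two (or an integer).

B: Left { 0 }, Right { · } → simplest 1
BB: Left { 0,1 }, Right { · } → simplest 2
BBR: Left { 0,1 }, Right { 2 } → simplest 3/2
BBRB: Left { 0,1,3/2 }, Right { 2 } → simplest 7/4
BBRBR: Left { 0,1,3/2 }, Right { 7/4,2 } → simplest 13/8
BBRBRR: Left { 0,1,3/2 }, Right { 13/8,7/4,2 } → simplest 25/16
BBRBRRR: Left { 0,1,3/2 }, Right { 25/16,13/8,7/4,2 } → simplest 49/32
BBRBRRRB: Left { 0,1,3/2,49/32 }, Right { 25/16,13/8,7/4,2 } → simplest 99/64
BBRBRRRBB: Left { 0,1,3/2,49/32,99/64 }, Right { 25/16,13/8,7/4,2 } → simplest 199/128
BBRBRRRBBB: Left { 0,1,3/2,49/32,99/64,199/128 }, Right { 25/16,13/8,7/4,2 } → simplest 399/256
BBRBRRRBBBR: Left { 0,1,3/2,49/32,99/64,199/128 }, Right { 399/256,25/16,13/8,7/4,2 } → simplest 797/512
BBRBRRRBBBRB: Left { 0,1,3/2,49/32,99/64,199/128,797/512 }, Right { 399/256,25/16,13/8,7/4,2 } → simplest 1595/1024
BBRBRRRBBBRBR: Left { 0,1,3/2,49/32,99/64,199/128,797/512 }, Right { 1595/1024,399/256,25/16,13/8,7/4,2 } → simplest 3189/2048
BBRBRRRBBBRBRB: Left { 0,1,3/2,49/32,99/64,199/128,797/512,3189/2048 }, Right { 1595/1024,399/256,25/16,13/8,7/4,2 } → simplest 6379/4096

6379/4096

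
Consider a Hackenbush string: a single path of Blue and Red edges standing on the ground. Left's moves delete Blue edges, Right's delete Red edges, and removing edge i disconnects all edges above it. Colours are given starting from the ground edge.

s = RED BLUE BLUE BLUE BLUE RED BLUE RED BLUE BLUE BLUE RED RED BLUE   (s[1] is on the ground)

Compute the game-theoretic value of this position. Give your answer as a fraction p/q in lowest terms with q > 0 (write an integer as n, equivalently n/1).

Recurse on prefixes of the 14-edge string RED BLUE BLUE BLUE BLUE RED BLUE RED BLUE BLUE BLUE RED RED BLUE:
v(R) = { none | 0 } ⇒ -1
v(RB) = { -1 | 0 } ⇒ -1/2
v(RBB) = { -1; -1/2 | 0 } ⇒ -1/4
v(RBBB) = { -1; -1/2; -1/4 | 0 } ⇒ -1/8
v(RBBBB) = { -1; -1/2; -1/4; -1/8 | 0 } ⇒ -1/16
v(RBBBBR) = { -1; -1/2; -1/4; -1/8 | -1/16; 0 } ⇒ -3/32
v(RBBBBRB) = { -1; -1/2; -1/4; -1/8; -3/32 | -1/16; 0 } ⇒ -5/64
v(RBBBBRBR) = { -1; -1/2; -1/4; -1/8; -3/32 | -5/64; -1/16; 0 } ⇒ -11/128
v(RBBBBRBRB) = { -1; -1/2; -1/4; -1/8; -3/32; -11/128 | -5/64; -1/16; 0 } ⇒ -21/256
v(RBBBBRBRBB) = { -1; -1/2; -1/4; -1/8; -3/32; -11/128; -21/256 | -5/64; -1/16; 0 } ⇒ -41/512
v(RBBBBRBRBBB) = { -1; -1/2; -1/4; -1/8; -3/32; -11/128; -21/256; -41/512 | -5/64; -1/16; 0 } ⇒ -81/1024
v(RBBBBRBRBBBR) = { -1; -1/2; -1/4; -1/8; -3/32; -11/128; -21/256; -41/512 | -81/1024; -5/64; -1/16; 0 } ⇒ -163/2048
v(RBBBBRBRBBBRR) = { -1; -1/2; -1/4; -1/8; -3/32; -11/128; -21/256; -41/512 | -163/2048; -81/1024; -5/64; -1/16; 0 } ⇒ -327/4096
v(RBBBBRBRBBBRRB) = { -1; -1/2; -1/4; -1/8; -3/32; -11/128; -21/256; -41/512; -327/4096 | -163/2048; -81/1024; -5/64; -1/16; 0 } ⇒ -653/8192

-653/8192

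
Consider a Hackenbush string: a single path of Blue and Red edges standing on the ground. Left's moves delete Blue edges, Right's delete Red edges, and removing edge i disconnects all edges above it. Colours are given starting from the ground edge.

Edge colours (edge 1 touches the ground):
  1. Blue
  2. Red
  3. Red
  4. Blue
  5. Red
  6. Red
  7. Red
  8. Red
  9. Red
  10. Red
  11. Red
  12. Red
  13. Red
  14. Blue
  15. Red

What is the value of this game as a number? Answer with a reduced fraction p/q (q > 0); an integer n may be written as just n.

v(B) = { 0 | · } → 1
v(BR) = { 0 | 1 } → 1/2
v(BRR) = { 0 | 1/2,1 } → 1/4
v(BRRB) = { 0,1/4 | 1/2,1 } → 3/8
v(BRRBR) = { 0,1/4 | 3/8,1/2,1 } → 5/16
v(BRRBRR) = { 0,1/4 | 5/16,3/8,1/2,1 } → 9/32
v(BRRBRRR) = { 0,1/4 | 9/32,5/16,3/8,1/2,1 } → 17/64
v(BRRBRRRR) = { 0,1/4 | 17/64,9/32,5/16,3/8,1/2,1 } → 33/128
v(BRRBRRRRR) = { 0,1/4 | 33/128,17/64,9/32,5/16,3/8,1/2,1 } → 65/256
v(BRRBRRRRRR) = { 0,1/4 | 65/256,33/128,17/64,9/32,5/16,3/8,1/2,1 } → 129/512
v(BRRBRRRRRRR) = { 0,1/4 | 129/512,65/256,33/128,17/64,9/32,5/16,3/8,1/2,1 } → 257/1024
v(BRRBRRRRRRRR) = { 0,1/4 | 257/1024,129/512,65/256,33/128,17/64,9/32,5/16,3/8,1/2,1 } → 513/2048
v(BRRBRRRRRRRRR) = { 0,1/4 | 513/2048,257/1024,129/512,65/256,33/128,17/64,9/32,5/16,3/8,1/2,1 } → 1025/4096
v(BRRBRRRRRRRRRB) = { 0,1/4,1025/4096 | 513/2048,257/1024,129/512,65/256,33/128,17/64,9/32,5/16,3/8,1/2,1 } → 2051/8192
v(BRRBRRRRRRRRRBR) = { 0,1/4,1025/4096 | 2051/8192,513/2048,257/1024,129/512,65/256,33/128,17/64,9/32,5/16,3/8,1/2,1 } → 4101/16384

4101/16384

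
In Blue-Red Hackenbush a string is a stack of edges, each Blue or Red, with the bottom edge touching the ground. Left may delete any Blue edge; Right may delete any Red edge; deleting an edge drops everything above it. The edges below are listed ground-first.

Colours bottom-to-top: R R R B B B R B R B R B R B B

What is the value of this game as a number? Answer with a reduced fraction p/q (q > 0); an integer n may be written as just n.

-8873/4096

step 1: add R to get R; options L={ none } R={ 0 } so -1
step 2: add R to get RR; options L={ none } R={ -1; 0 } so -2
step 3: add R to get RRR; options L={ none } R={ -2; -1; 0 } so -3
step 4: add B to get RRRB; options L={ -3 } R={ -2; -1; 0 } so -5/2
step 5: add B to get RRRBB; options L={ -3; -5/2 } R={ -2; -1; 0 } so -9/4
step 6: add B to get RRRBBB; options L={ -3; -5/2; -9/4 } R={ -2; -1; 0 } so -17/8
step 7: add R to get RRRBBBR; options L={ -3; -5/2; -9/4 } R={ -17/8; -2; -1; 0 } so -35/16
step 8: add B to get RRRBBBRB; options L={ -3; -5/2; -9/4; -35/16 } R={ -17/8; -2; -1; 0 } so -69/32
step 9: add R to get RRRBBBRBR; options L={ -3; -5/2; -9/4; -35/16 } R={ -69/32; -17/8; -2; -1; 0 } so -139/64
step 10: add B to get RRRBBBRBRB; options L={ -3; -5/2; -9/4; -35/16; -139/64 } R={ -69/32; -17/8; -2; -1; 0 } so -277/128
step 11: add R to get RRRBBBRBRBR; options L={ -3; -5/2; -9/4; -35/16; -139/64 } R={ -277/128; -69/32; -17/8; -2; -1; 0 } so -555/256
step 12: add B to get RRRBBBRBRBRB; options L={ -3; -5/2; -9/4; -35/16; -139/64; -555/256 } R={ -277/128; -69/32; -17/8; -2; -1; 0 } so -1109/512
step 13: add R to get RRRBBBRBRBRBR; options L={ -3; -5/2; -9/4; -35/16; -139/64; -555/256 } R={ -1109/512; -277/128; -69/32; -17/8; -2; -1; 0 } so -2219/1024
step 14: add B to get RRRBBBRBRBRBRB; options L={ -3; -5/2; -9/4; -35/16; -139/64; -555/256; -2219/1024 } R={ -1109/512; -277/128; -69/32; -17/8; -2; -1; 0 } so -4437/2048
step 15: add B to get RRRBBBRBRBRBRBB; options L={ -3; -5/2; -9/4; -35/16; -139/64; -555/256; -2219/1024; -4437/2048 } R={ -1109/512; -277/128; -69/32; -17/8; -2; -1; 0 } so -8873/4096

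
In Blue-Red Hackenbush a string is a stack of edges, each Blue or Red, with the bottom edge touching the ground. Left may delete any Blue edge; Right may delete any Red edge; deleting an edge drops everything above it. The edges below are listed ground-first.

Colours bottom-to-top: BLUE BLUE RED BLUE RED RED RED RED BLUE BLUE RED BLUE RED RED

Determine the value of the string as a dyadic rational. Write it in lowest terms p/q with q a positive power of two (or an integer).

step 1: add BLUE to get B; options L={ 0 } R={ ∅ } gives 1
step 2: add BLUE to get BB; options L={ 0,1 } R={ ∅ } gives 2
step 3: add RED to get BBR; options L={ 0,1 } R={ 2 } gives 3/2
step 4: add BLUE to get BBRB; options L={ 0,1,3/2 } R={ 2 } gives 7/4
step 5: add RED to get BBRBR; options L={ 0,1,3/2 } R={ 7/4,2 } gives 13/8
step 6: add RED to get BBRBRR; options L={ 0,1,3/2 } R={ 13/8,7/4,2 } gives 25/16
step 7: add RED to get BBRBRRR; options L={ 0,1,3/2 } R={ 25/16,13/8,7/4,2 } gives 49/32
step 8: add RED to get BBRBRRRR; options L={ 0,1,3/2 } R={ 49/32,25/16,13/8,7/4,2 } gives 97/64
step 9: add BLUE to get BBRBRRRRB; options L={ 0,1,3/2,97/64 } R={ 49/32,25/16,13/8,7/4,2 } gives 195/128
step 10: add BLUE to get BBRBRRRRBB; options L={ 0,1,3/2,97/64,195/128 } R={ 49/32,25/16,13/8,7/4,2 } gives 391/256
step 11: add RED to get BBRBRRRRBBR; options L={ 0,1,3/2,97/64,195/128 } R={ 391/256,49/32,25/16,13/8,7/4,2 } gives 781/512
step 12: add BLUE to get BBRBRRRRBBRB; options L={ 0,1,3/2,97/64,195/128,781/512 } R={ 391/256,49/32,25/16,13/8,7/4,2 } gives 1563/1024
step 13: add RED to get BBRBRRRRBBRBR; options L={ 0,1,3/2,97/64,195/128,781/512 } R={ 1563/1024,391/256,49/32,25/16,13/8,7/4,2 } gives 3125/2048
step 14: add RED to get BBRBRRRRBBRBRR; options L={ 0,1,3/2,97/64,195/128,781/512 } R={ 3125/2048,1563/1024,391/256,49/32,25/16,13/8,7/4,2 } gives 6249/4096

6249/4096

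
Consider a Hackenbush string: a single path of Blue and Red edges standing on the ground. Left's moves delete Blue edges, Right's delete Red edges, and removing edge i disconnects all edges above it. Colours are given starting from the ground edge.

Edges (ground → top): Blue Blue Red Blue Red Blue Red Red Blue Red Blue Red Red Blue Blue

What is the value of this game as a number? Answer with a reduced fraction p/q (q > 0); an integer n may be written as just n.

13479/8192

g_1 [B]  L=[0]  R=[—]  ⇒ 1
g_2 [BB]  L=[0; 1]  R=[—]  ⇒ 2
g_3 [BBR]  L=[0; 1]  R=[2]  ⇒ 3/2
g_4 [BBRB]  L=[0; 1; 3/2]  R=[2]  ⇒ 7/4
g_5 [BBRBR]  L=[0; 1; 3/2]  R=[7/4; 2]  ⇒ 13/8
g_6 [BBRBRB]  L=[0; 1; 3/2; 13/8]  R=[7/4; 2]  ⇒ 27/16
g_7 [BBRBRBR]  L=[0; 1; 3/2; 13/8]  R=[27/16; 7/4; 2]  ⇒ 53/32
g_8 [BBRBRBRR]  L=[0; 1; 3/2; 13/8]  R=[53/32; 27/16; 7/4; 2]  ⇒ 105/64
g_9 [BBRBRBRRB]  L=[0; 1; 3/2; 13/8; 105/64]  R=[53/32; 27/16; 7/4; 2]  ⇒ 211/128
g_10 [BBRBRBRRBR]  L=[0; 1; 3/2; 13/8; 105/64]  R=[211/128; 53/32; 27/16; 7/4; 2]  ⇒ 421/256
g_11 [BBRBRBRRBRB]  L=[0; 1; 3/2; 13/8; 105/64; 421/256]  R=[211/128; 53/32; 27/16; 7/4; 2]  ⇒ 843/512
g_12 [BBRBRBRRBRBR]  L=[0; 1; 3/2; 13/8; 105/64; 421/256]  R=[843/512; 211/128; 53/32; 27/16; 7/4; 2]  ⇒ 1685/1024
g_13 [BBRBRBRRBRBRR]  L=[0; 1; 3/2; 13/8; 105/64; 421/256]  R=[1685/1024; 843/512; 211/128; 53/32; 27/16; 7/4; 2]  ⇒ 3369/2048
g_14 [BBRBRBRRBRBRRB]  L=[0; 1; 3/2; 13/8; 105/64; 421/256; 3369/2048]  R=[1685/1024; 843/512; 211/128; 53/32; 27/16; 7/4; 2]  ⇒ 6739/4096
g_15 [BBRBRBRRBRBRRBB]  L=[0; 1; 3/2; 13/8; 105/64; 421/256; 3369/2048; 6739/4096]  R=[1685/1024; 843/512; 211/128; 53/32; 27/16; 7/4; 2]  ⇒ 13479/8192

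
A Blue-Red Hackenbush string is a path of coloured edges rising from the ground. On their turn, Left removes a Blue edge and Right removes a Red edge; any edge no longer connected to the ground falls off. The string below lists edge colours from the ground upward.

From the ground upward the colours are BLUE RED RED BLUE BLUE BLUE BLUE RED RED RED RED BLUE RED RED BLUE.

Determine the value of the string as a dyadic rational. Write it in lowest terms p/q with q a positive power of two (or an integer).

Recurse on prefixes of the 15-edge string BLUE RED RED BLUE BLUE BLUE BLUE RED RED RED RED BLUE RED RED BLUE:
B: Left { 0 }, Right {  } ⇒ simplest 1
BR: Left { 0 }, Right { 1 } ⇒ simplest 1/2
BRR: Left { 0 }, Right { 1/2,1 } ⇒ simplest 1/4
BRRB: Left { 0,1/4 }, Right { 1/2,1 } ⇒ simplest 3/8
BRRBB: Left { 0,1/4,3/8 }, Right { 1/2,1 } ⇒ simplest 7/16
BRRBBB: Left { 0,1/4,3/8,7/16 }, Right { 1/2,1 } ⇒ simplest 15/32
BRRBBBB: Left { 0,1/4,3/8,7/16,15/32 }, Right { 1/2,1 } ⇒ simplest 31/64
BRRBBBBR: Left { 0,1/4,3/8,7/16,15/32 }, Right { 31/64,1/2,1 } ⇒ simplest 61/128
BRRBBBBRR: Left { 0,1/4,3/8,7/16,15/32 }, Right { 61/128,31/64,1/2,1 } ⇒ simplest 121/256
BRRBBBBRRR: Left { 0,1/4,3/8,7/16,15/32 }, Right { 121/256,61/128,31/64,1/2,1 } ⇒ simplest 241/512
BRRBBBBRRRR: Left { 0,1/4,3/8,7/16,15/32 }, Right { 241/512,121/256,61/128,31/64,1/2,1 } ⇒ simplest 481/1024
BRRBBBBRRRRB: Left { 0,1/4,3/8,7/16,15/32,481/1024 }, Right { 241/512,121/256,61/128,31/64,1/2,1 } ⇒ simplest 963/2048
BRRBBBBRRRRBR: Left { 0,1/4,3/8,7/16,15/32,481/1024 }, Right { 963/2048,241/512,121/256,61/128,31/64,1/2,1 } ⇒ simplest 1925/4096
BRRBBBBRRRRBRR: Left { 0,1/4,3/8,7/16,15/32,481/1024 }, Right { 1925/4096,963/2048,241/512,121/256,61/128,31/64,1/2,1 } ⇒ simplest 3849/8192
BRRBBBBRRRRBRRB: Left { 0,1/4,3/8,7/16,15/32,481/1024,3849/8192 }, Right { 1925/4096,963/2048,241/512,121/256,61/128,31/64,1/2,1 } ⇒ simplest 7699/16384

7699/16384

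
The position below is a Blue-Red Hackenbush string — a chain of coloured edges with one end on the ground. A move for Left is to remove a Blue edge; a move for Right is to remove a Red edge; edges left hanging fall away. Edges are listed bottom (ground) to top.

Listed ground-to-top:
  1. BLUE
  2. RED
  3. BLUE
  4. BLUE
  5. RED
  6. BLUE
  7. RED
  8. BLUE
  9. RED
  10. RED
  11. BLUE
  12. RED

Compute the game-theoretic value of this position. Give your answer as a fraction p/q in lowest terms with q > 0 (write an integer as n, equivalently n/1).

1701/2048

Prefix values for BLUE RED BLUE BLUE RED BLUE RED BLUE RED RED BLUE RED via {L|R} + simplicity:
1 of 12 · B · max L 0 · min R +∞ so 1
2 of 12 · BR · max L 0 · min R 1 so 1/2
3 of 12 · BRB · max L 1/2 · min R 1 so 3/4
4 of 12 · BRBB · max L 3/4 · min R 1 so 7/8
5 of 12 · BRBBR · max L 3/4 · min R 7/8 so 13/16
6 of 12 · BRBBRB · max L 13/16 · min R 7/8 so 27/32
7 of 12 · BRBBRBR · max L 13/16 · min R 27/32 so 53/64
8 of 12 · BRBBRBRB · max L 53/64 · min R 27/32 so 107/128
9 of 12 · BRBBRBRBR · max L 53/64 · min R 107/128 so 213/256
10 of 12 · BRBBRBRBRR · max L 53/64 · min R 213/256 so 425/512
11 of 12 · BRBBRBRBRRB · max L 425/512 · min R 213/256 so 851/1024
12 of 12 · BRBBRBRBRRBR · max L 425/512 · min R 851/1024 so 1701/2048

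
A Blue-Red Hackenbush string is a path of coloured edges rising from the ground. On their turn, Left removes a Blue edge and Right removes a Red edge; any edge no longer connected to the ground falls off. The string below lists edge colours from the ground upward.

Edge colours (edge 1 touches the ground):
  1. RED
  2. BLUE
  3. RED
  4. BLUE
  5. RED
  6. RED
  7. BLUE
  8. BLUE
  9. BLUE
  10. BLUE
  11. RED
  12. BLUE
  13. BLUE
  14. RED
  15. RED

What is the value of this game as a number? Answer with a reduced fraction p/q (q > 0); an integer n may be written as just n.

1 of 15 · R · max L −∞ · min R 0 = -1
2 of 15 · RB · max L -1 · min R 0 = -1/2
3 of 15 · RBR · max L -1 · min R -1/2 = -3/4
4 of 15 · RBRB · max L -3/4 · min R -1/2 = -5/8
5 of 15 · RBRBR · max L -3/4 · min R -5/8 = -11/16
6 of 15 · RBRBRR · max L -3/4 · min R -11/16 = -23/32
7 of 15 · RBRBRRB · max L -23/32 · min R -11/16 = -45/64
8 of 15 · RBRBRRBB · max L -45/64 · min R -11/16 = -89/128
9 of 15 · RBRBRRBBB · max L -89/128 · min R -11/16 = -177/256
10 of 15 · RBRBRRBBBB · max L -177/256 · min R -11/16 = -353/512
11 of 15 · RBRBRRBBBBR · max L -177/256 · min R -353/512 = -707/1024
12 of 15 · RBRBRRBBBBRB · max L -707/1024 · min R -353/512 = -1413/2048
13 of 15 · RBRBRRBBBBRBB · max L -1413/2048 · min R -353/512 = -2825/4096
14 of 15 · RBRBRRBBBBRBBR · max L -1413/2048 · min R -2825/4096 = -5651/8192
15 of 15 · RBRBRRBBBBRBBRR · max L -1413/2048 · min R -5651/8192 = -11303/16384

-11303/16384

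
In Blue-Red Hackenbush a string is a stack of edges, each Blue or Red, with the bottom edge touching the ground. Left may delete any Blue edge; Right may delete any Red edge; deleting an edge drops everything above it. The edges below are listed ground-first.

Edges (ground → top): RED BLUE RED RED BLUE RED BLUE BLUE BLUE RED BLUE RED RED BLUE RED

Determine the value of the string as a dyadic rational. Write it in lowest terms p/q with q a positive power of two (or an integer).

v_1 [R]  L=[·]  R=[0]  → -1
v_2 [RB]  L=[-1]  R=[0]  → -1/2
v_3 [RBR]  L=[-1]  R=[-1/2; 0]  → -3/4
v_4 [RBRR]  L=[-1]  R=[-3/4; -1/2; 0]  → -7/8
v_5 [RBRRB]  L=[-1; -7/8]  R=[-3/4; -1/2; 0]  → -13/16
v_6 [RBRRBR]  L=[-1; -7/8]  R=[-13/16; -3/4; -1/2; 0]  → -27/32
v_7 [RBRRBRB]  L=[-1; -7/8; -27/32]  R=[-13/16; -3/4; -1/2; 0]  → -53/64
v_8 [RBRRBRBB]  L=[-1; -7/8; -27/32; -53/64]  R=[-13/16; -3/4; -1/2; 0]  → -105/128
v_9 [RBRRBRBBB]  L=[-1; -7/8; -27/32; -53/64; -105/128]  R=[-13/16; -3/4; -1/2; 0]  → -209/256
v_10 [RBRRBRBBBR]  L=[-1; -7/8; -27/32; -53/64; -105/128]  R=[-209/256; -13/16; -3/4; -1/2; 0]  → -419/512
v_11 [RBRRBRBBBRB]  L=[-1; -7/8; -27/32; -53/64; -105/128; -419/512]  R=[-209/256; -13/16; -3/4; -1/2; 0]  → -837/1024
v_12 [RBRRBRBBBRBR]  L=[-1; -7/8; -27/32; -53/64; -105/128; -419/512]  R=[-837/1024; -209/256; -13/16; -3/4; -1/2; 0]  → -1675/2048
v_13 [RBRRBRBBBRBRR]  L=[-1; -7/8; -27/32; -53/64; -105/128; -419/512]  R=[-1675/2048; -837/1024; -209/256; -13/16; -3/4; -1/2; 0]  → -3351/4096
v_14 [RBRRBRBBBRBRRB]  L=[-1; -7/8; -27/32; -53/64; -105/128; -419/512; -3351/4096]  R=[-1675/2048; -837/1024; -209/256; -13/16; -3/4; -1/2; 0]  → -6701/8192
v_15 [RBRRBRBBBRBRRBR]  L=[-1; -7/8; -27/32; -53/64; -105/128; -419/512; -3351/4096]  R=[-6701/8192; -1675/2048; -837/1024; -209/256; -13/16; -3/4; -1/2; 0]  → -13403/16384

-13403/16384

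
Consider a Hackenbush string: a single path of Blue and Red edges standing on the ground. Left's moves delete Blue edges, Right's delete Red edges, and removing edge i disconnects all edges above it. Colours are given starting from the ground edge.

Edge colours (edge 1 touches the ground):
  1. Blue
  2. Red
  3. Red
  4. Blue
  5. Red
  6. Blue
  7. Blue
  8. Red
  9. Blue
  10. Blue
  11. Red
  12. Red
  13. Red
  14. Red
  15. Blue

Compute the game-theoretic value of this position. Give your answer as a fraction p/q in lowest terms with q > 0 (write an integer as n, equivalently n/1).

Build value(s[:k]) for k = 1..15, string s = Blue Red Red Blue Red Blue Blue Red Blue Blue Red Red Red Red Blue.
1 of 15 · B · max L 0 · min R +∞ — 1
2 of 15 · BR · max L 0 · min R 1 — 1/2
3 of 15 · BRR · max L 0 · min R 1/2 — 1/4
4 of 15 · BRRB · max L 1/4 · min R 1/2 — 3/8
5 of 15 · BRRBR · max L 1/4 · min R 3/8 — 5/16
6 of 15 · BRRBRB · max L 5/16 · min R 3/8 — 11/32
7 of 15 · BRRBRBB · max L 11/32 · min R 3/8 — 23/64
8 of 15 · BRRBRBBR · max L 11/32 · min R 23/64 — 45/128
9 of 15 · BRRBRBBRB · max L 45/128 · min R 23/64 — 91/256
10 of 15 · BRRBRBBRBB · max L 91/256 · min R 23/64 — 183/512
11 of 15 · BRRBRBBRBBR · max L 91/256 · min R 183/512 — 365/1024
12 of 15 · BRRBRBBRBBRR · max L 91/256 · min R 365/1024 — 729/2048
13 of 15 · BRRBRBBRBBRRR · max L 91/256 · min R 729/2048 — 1457/4096
14 of 15 · BRRBRBBRBBRRRR · max L 91/256 · min R 1457/4096 — 2913/8192
15 of 15 · BRRBRBBRBBRRRRB · max L 2913/8192 · min R 1457/4096 — 5827/16384

5827/16384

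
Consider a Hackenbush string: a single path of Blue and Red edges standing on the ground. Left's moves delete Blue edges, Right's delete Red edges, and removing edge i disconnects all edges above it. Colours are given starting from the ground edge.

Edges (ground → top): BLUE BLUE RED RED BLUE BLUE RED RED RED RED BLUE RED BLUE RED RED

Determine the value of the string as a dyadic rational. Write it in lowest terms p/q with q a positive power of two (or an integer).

v_1 [B]  L=[0]  R=[(no moves)]  so 1
v_2 [BB]  L=[0; 1]  R=[(no moves)]  so 2
v_3 [BBR]  L=[0; 1]  R=[2]  so 3/2
v_4 [BBRR]  L=[0; 1]  R=[3/2; 2]  so 5/4
v_5 [BBRRB]  L=[0; 1; 5/4]  R=[3/2; 2]  so 11/8
v_6 [BBRRBB]  L=[0; 1; 5/4; 11/8]  R=[3/2; 2]  so 23/16
v_7 [BBRRBBR]  L=[0; 1; 5/4; 11/8]  R=[23/16; 3/2; 2]  so 45/32
v_8 [BBRRBBRR]  L=[0; 1; 5/4; 11/8]  R=[45/32; 23/16; 3/2; 2]  so 89/64
v_9 [BBRRBBRRR]  L=[0; 1; 5/4; 11/8]  R=[89/64; 45/32; 23/16; 3/2; 2]  so 177/128
v_10 [BBRRBBRRRR]  L=[0; 1; 5/4; 11/8]  R=[177/128; 89/64; 45/32; 23/16; 3/2; 2]  so 353/256
v_11 [BBRRBBRRRRB]  L=[0; 1; 5/4; 11/8; 353/256]  R=[177/128; 89/64; 45/32; 23/16; 3/2; 2]  so 707/512
v_12 [BBRRBBRRRRBR]  L=[0; 1; 5/4; 11/8; 353/256]  R=[707/512; 177/128; 89/64; 45/32; 23/16; 3/2; 2]  so 1413/1024
v_13 [BBRRBBRRRRBRB]  L=[0; 1; 5/4; 11/8; 353/256; 1413/1024]  R=[707/512; 177/128; 89/64; 45/32; 23/16; 3/2; 2]  so 2827/2048
v_14 [BBRRBBRRRRBRBR]  L=[0; 1; 5/4; 11/8; 353/256; 1413/1024]  R=[2827/2048; 707/512; 177/128; 89/64; 45/32; 23/16; 3/2; 2]  so 5653/4096
v_15 [BBRRBBRRRRBRBRR]  L=[0; 1; 5/4; 11/8; 353/256; 1413/1024]  R=[5653/4096; 2827/2048; 707/512; 177/128; 89/64; 45/32; 23/16; 3/2; 2]  so 11305/8192

11305/8192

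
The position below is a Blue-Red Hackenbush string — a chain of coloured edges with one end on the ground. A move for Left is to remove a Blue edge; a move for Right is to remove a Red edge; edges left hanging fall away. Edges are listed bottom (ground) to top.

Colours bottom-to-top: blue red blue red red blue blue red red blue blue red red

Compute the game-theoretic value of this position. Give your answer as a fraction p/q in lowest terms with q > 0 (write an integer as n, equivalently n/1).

Recurse on prefixes of the 13-edge string blue red blue red red blue blue red red blue blue red red:
g(b) = { 0 | ∅ } -> 1
g(br) = { 0 | 1 } -> 1/2
g(brb) = { 0,1/2 | 1 } -> 3/4
g(brbr) = { 0,1/2 | 3/4,1 } -> 5/8
g(brbrr) = { 0,1/2 | 5/8,3/4,1 } -> 9/16
g(brbrrb) = { 0,1/2,9/16 | 5/8,3/4,1 } -> 19/32
g(brbrrbb) = { 0,1/2,9/16,19/32 | 5/8,3/4,1 } -> 39/64
g(brbrrbbr) = { 0,1/2,9/16,19/32 | 39/64,5/8,3/4,1 } -> 77/128
g(brbrrbbrr) = { 0,1/2,9/16,19/32 | 77/128,39/64,5/8,3/4,1 } -> 153/256
g(brbrrbbrrb) = { 0,1/2,9/16,19/32,153/256 | 77/128,39/64,5/8,3/4,1 } -> 307/512
g(brbrrbbrrbb) = { 0,1/2,9/16,19/32,153/256,307/512 | 77/128,39/64,5/8,3/4,1 } -> 615/1024
g(brbrrbbrrbbr) = { 0,1/2,9/16,19/32,153/256,307/512 | 615/1024,77/128,39/64,5/8,3/4,1 } -> 1229/2048
g(brbrrbbrrbbrr) = { 0,1/2,9/16,19/32,153/256,307/512 | 1229/2048,615/1024,77/128,39/64,5/8,3/4,1 } -> 2457/4096

2457/4096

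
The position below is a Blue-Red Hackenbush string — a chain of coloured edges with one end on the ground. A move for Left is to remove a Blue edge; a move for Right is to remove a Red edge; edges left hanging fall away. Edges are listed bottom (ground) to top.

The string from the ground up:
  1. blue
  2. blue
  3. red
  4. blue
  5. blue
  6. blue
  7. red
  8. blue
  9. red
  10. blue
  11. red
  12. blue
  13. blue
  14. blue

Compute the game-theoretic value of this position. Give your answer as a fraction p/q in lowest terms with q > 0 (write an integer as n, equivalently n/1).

b: Left { 0 }, Right { (no moves) } ⇒ simplest 1
bb: Left { 0 1 }, Right { (no moves) } ⇒ simplest 2
bbr: Left { 0 1 }, Right { 2 } ⇒ simplest 3/2
bbrb: Left { 0 1 3/2 }, Right { 2 } ⇒ simplest 7/4
bbrbb: Left { 0 1 3/2 7/4 }, Right { 2 } ⇒ simplest 15/8
bbrbbb: Left { 0 1 3/2 7/4 15/8 }, Right { 2 } ⇒ simplest 31/16
bbrbbbr: Left { 0 1 3/2 7/4 15/8 }, Right { 31/16 2 } ⇒ simplest 61/32
bbrbbbrb: Left { 0 1 3/2 7/4 15/8 61/32 }, Right { 31/16 2 } ⇒ simplest 123/64
bbrbbbrbr: Left { 0 1 3/2 7/4 15/8 61/32 }, Right { 123/64 31/16 2 } ⇒ simplest 245/128
bbrbbbrbrb: Left { 0 1 3/2 7/4 15/8 61/32 245/128 }, Right { 123/64 31/16 2 } ⇒ simplest 491/256
bbrbbbrbrbr: Left { 0 1 3/2 7/4 15/8 61/32 245/128 }, Right { 491/256 123/64 31/16 2 } ⇒ simplest 981/512
bbrbbbrbrbrb: Left { 0 1 3/2 7/4 15/8 61/32 245/128 981/512 }, Right { 491/256 123/64 31/16 2 } ⇒ simplest 1963/1024
bbrbbbrbrbrbb: Left { 0 1 3/2 7/4 15/8 61/32 245/128 981/512 1963/1024 }, Right { 491/256 123/64 31/16 2 } ⇒ simplest 3927/2048
bbrbbbrbrbrbbb: Left { 0 1 3/2 7/4 15/8 61/32 245/128 981/512 1963/1024 3927/2048 }, Right { 491/256 123/64 31/16 2 } ⇒ simplest 7855/4096

7855/4096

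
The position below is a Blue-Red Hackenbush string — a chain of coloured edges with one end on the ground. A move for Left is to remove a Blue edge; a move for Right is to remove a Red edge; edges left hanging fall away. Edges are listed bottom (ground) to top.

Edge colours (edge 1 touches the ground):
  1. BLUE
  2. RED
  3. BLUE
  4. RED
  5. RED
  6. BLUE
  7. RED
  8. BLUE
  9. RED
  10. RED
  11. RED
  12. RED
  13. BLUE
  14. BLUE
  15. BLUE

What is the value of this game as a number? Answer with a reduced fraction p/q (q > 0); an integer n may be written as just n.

9487/16384

Build v(s[:k]) for k = 1..15, string s = BLUE RED BLUE RED RED BLUE RED BLUE RED RED RED RED BLUE BLUE BLUE.
B: Left { 0 }, Right { — } so simplest 1
BR: Left { 0 }, Right { 1 } so simplest 1/2
BRB: Left { 0 1/2 }, Right { 1 } so simplest 3/4
BRBR: Left { 0 1/2 }, Right { 3/4 1 } so simplest 5/8
BRBRR: Left { 0 1/2 }, Right { 5/8 3/4 1 } so simplest 9/16
BRBRRB: Left { 0 1/2 9/16 }, Right { 5/8 3/4 1 } so simplest 19/32
BRBRRBR: Left { 0 1/2 9/16 }, Right { 19/32 5/8 3/4 1 } so simplest 37/64
BRBRRBRB: Left { 0 1/2 9/16 37/64 }, Right { 19/32 5/8 3/4 1 } so simplest 75/128
BRBRRBRBR: Left { 0 1/2 9/16 37/64 }, Right { 75/128 19/32 5/8 3/4 1 } so simplest 149/256
BRBRRBRBRR: Left { 0 1/2 9/16 37/64 }, Right { 149/256 75/128 19/32 5/8 3/4 1 } so simplest 297/512
BRBRRBRBRRR: Left { 0 1/2 9/16 37/64 }, Right { 297/512 149/256 75/128 19/32 5/8 3/4 1 } so simplest 593/1024
BRBRRBRBRRRR: Left { 0 1/2 9/16 37/64 }, Right { 593/1024 297/512 149/256 75/128 19/32 5/8 3/4 1 } so simplest 1185/2048
BRBRRBRBRRRRB: Left { 0 1/2 9/16 37/64 1185/2048 }, Right { 593/1024 297/512 149/256 75/128 19/32 5/8 3/4 1 } so simplest 2371/4096
BRBRRBRBRRRRBB: Left { 0 1/2 9/16 37/64 1185/2048 2371/4096 }, Right { 593/1024 297/512 149/256 75/128 19/32 5/8 3/4 1 } so simplest 4743/8192
BRBRRBRBRRRRBBB: Left { 0 1/2 9/16 37/64 1185/2048 2371/4096 4743/8192 }, Right { 593/1024 297/512 149/256 75/128 19/32 5/8 3/4 1 } so simplest 9487/16384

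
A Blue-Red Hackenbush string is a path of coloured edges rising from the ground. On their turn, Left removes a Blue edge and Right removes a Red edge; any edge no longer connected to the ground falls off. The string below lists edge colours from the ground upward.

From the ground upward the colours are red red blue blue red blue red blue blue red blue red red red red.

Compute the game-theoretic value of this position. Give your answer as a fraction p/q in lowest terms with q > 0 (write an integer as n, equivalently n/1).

Build value(s[:k]) for k = 1..15, string s = red red blue blue red blue red blue blue red blue red red red red.
1 of 15 · r · max L −∞ · min R 0 gives -1
2 of 15 · rr · max L −∞ · min R -1 gives -2
3 of 15 · rrb · max L -2 · min R -1 gives -3/2
4 of 15 · rrbb · max L -3/2 · min R -1 gives -5/4
5 of 15 · rrbbr · max L -3/2 · min R -5/4 gives -11/8
6 of 15 · rrbbrb · max L -11/8 · min R -5/4 gives -21/16
7 of 15 · rrbbrbr · max L -11/8 · min R -21/16 gives -43/32
8 of 15 · rrbbrbrb · max L -43/32 · min R -21/16 gives -85/64
9 of 15 · rrbbrbrbb · max L -85/64 · min R -21/16 gives -169/128
10 of 15 · rrbbrbrbbr · max L -85/64 · min R -169/128 gives -339/256
11 of 15 · rrbbrbrbbrb · max L -339/256 · min R -169/128 gives -677/512
12 of 15 · rrbbrbrbbrbr · max L -339/256 · min R -677/512 gives -1355/1024
13 of 15 · rrbbrbrbbrbrr · max L -339/256 · min R -1355/1024 gives -2711/2048
14 of 15 · rrbbrbrbbrbrrr · max L -339/256 · min R -2711/2048 gives -5423/4096
15 of 15 · rrbbrbrbbrbrrrr · max L -339/256 · min R -5423/4096 gives -10847/8192

-10847/8192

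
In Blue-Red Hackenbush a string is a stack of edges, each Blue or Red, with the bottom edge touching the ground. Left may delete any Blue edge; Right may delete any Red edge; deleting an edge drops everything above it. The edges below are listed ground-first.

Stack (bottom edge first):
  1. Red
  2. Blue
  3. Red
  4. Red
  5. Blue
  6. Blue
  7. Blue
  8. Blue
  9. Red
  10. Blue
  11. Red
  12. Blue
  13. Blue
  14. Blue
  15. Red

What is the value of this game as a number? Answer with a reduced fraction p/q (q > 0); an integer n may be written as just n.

edge 1 of 15 (Red): { ∅ | 0 } → -1
edge 2 of 15 (Blue): { -1 | 0 } → -1/2
edge 3 of 15 (Red): { -1 | -1/2, 0 } → -3/4
edge 4 of 15 (Red): { -1 | -3/4, -1/2, 0 } → -7/8
edge 5 of 15 (Blue): { -1, -7/8 | -3/4, -1/2, 0 } → -13/16
edge 6 of 15 (Blue): { -1, -7/8, -13/16 | -3/4, -1/2, 0 } → -25/32
edge 7 of 15 (Blue): { -1, -7/8, -13/16, -25/32 | -3/4, -1/2, 0 } → -49/64
edge 8 of 15 (Blue): { -1, -7/8, -13/16, -25/32, -49/64 | -3/4, -1/2, 0 } → -97/128
edge 9 of 15 (Red): { -1, -7/8, -13/16, -25/32, -49/64 | -97/128, -3/4, -1/2, 0 } → -195/256
edge 10 of 15 (Blue): { -1, -7/8, -13/16, -25/32, -49/64, -195/256 | -97/128, -3/4, -1/2, 0 } → -389/512
edge 11 of 15 (Red): { -1, -7/8, -13/16, -25/32, -49/64, -195/256 | -389/512, -97/128, -3/4, -1/2, 0 } → -779/1024
edge 12 of 15 (Blue): { -1, -7/8, -13/16, -25/32, -49/64, -195/256, -779/1024 | -389/512, -97/128, -3/4, -1/2, 0 } → -1557/2048
edge 13 of 15 (Blue): { -1, -7/8, -13/16, -25/32, -49/64, -195/256, -779/1024, -1557/2048 | -389/512, -97/128, -3/4, -1/2, 0 } → -3113/4096
edge 14 of 15 (Blue): { -1, -7/8, -13/16, -25/32, -49/64, -195/256, -779/1024, -1557/2048, -3113/4096 | -389/512, -97/128, -3/4, -1/2, 0 } → -6225/8192
edge 15 of 15 (Red): { -1, -7/8, -13/16, -25/32, -49/64, -195/256, -779/1024, -1557/2048, -3113/4096 | -6225/8192, -389/512, -97/128, -3/4, -1/2, 0 } → -12451/16384

-12451/16384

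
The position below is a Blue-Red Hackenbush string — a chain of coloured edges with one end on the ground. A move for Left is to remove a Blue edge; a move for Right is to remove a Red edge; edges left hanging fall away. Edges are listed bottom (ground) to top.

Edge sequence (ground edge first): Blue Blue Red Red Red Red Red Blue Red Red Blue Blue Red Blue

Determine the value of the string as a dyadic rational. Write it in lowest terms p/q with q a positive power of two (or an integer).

Prefix values for Blue Blue Red Red Red Red Red Blue Red Red Blue Blue Red Blue via {L|R} + simplicity:
G(B) = { 0 | ∅ } ⇒ 1
G(BB) = { 0, 1 | ∅ } ⇒ 2
G(BBR) = { 0, 1 | 2 } ⇒ 3/2
G(BBRR) = { 0, 1 | 3/2, 2 } ⇒ 5/4
G(BBRRR) = { 0, 1 | 5/4, 3/2, 2 } ⇒ 9/8
G(BBRRRR) = { 0, 1 | 9/8, 5/4, 3/2, 2 } ⇒ 17/16
G(BBRRRRR) = { 0, 1 | 17/16, 9/8, 5/4, 3/2, 2 } ⇒ 33/32
G(BBRRRRRB) = { 0, 1, 33/32 | 17/16, 9/8, 5/4, 3/2, 2 } ⇒ 67/64
G(BBRRRRRBR) = { 0, 1, 33/32 | 67/64, 17/16, 9/8, 5/4, 3/2, 2 } ⇒ 133/128
G(BBRRRRRBRR) = { 0, 1, 33/32 | 133/128, 67/64, 17/16, 9/8, 5/4, 3/2, 2 } ⇒ 265/256
G(BBRRRRRBRRB) = { 0, 1, 33/32, 265/256 | 133/128, 67/64, 17/16, 9/8, 5/4, 3/2, 2 } ⇒ 531/512
G(BBRRRRRBRRBB) = { 0, 1, 33/32, 265/256, 531/512 | 133/128, 67/64, 17/16, 9/8, 5/4, 3/2, 2 } ⇒ 1063/1024
G(BBRRRRRBRRBBR) = { 0, 1, 33/32, 265/256, 531/512 | 1063/1024, 133/128, 67/64, 17/16, 9/8, 5/4, 3/2, 2 } ⇒ 2125/2048
G(BBRRRRRBRRBBRB) = { 0, 1, 33/32, 265/256, 531/512, 2125/2048 | 1063/1024, 133/128, 67/64, 17/16, 9/8, 5/4, 3/2, 2 } ⇒ 4251/4096

4251/4096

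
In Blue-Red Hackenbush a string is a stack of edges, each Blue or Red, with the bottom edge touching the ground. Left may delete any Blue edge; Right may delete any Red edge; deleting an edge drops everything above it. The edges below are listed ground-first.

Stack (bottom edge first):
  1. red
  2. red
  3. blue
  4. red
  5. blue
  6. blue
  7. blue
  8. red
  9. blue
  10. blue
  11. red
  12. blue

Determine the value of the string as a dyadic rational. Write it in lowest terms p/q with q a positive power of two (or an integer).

-1573/1024

g_1 [r]  L=[∅]  R=[0]  → -1
g_2 [rr]  L=[∅]  R=[-1,0]  → -2
g_3 [rrb]  L=[-2]  R=[-1,0]  → -3/2
g_4 [rrbr]  L=[-2]  R=[-3/2,-1,0]  → -7/4
g_5 [rrbrb]  L=[-2,-7/4]  R=[-3/2,-1,0]  → -13/8
g_6 [rrbrbb]  L=[-2,-7/4,-13/8]  R=[-3/2,-1,0]  → -25/16
g_7 [rrbrbbb]  L=[-2,-7/4,-13/8,-25/16]  R=[-3/2,-1,0]  → -49/32
g_8 [rrbrbbbr]  L=[-2,-7/4,-13/8,-25/16]  R=[-49/32,-3/2,-1,0]  → -99/64
g_9 [rrbrbbbrb]  L=[-2,-7/4,-13/8,-25/16,-99/64]  R=[-49/32,-3/2,-1,0]  → -197/128
g_10 [rrbrbbbrbb]  L=[-2,-7/4,-13/8,-25/16,-99/64,-197/128]  R=[-49/32,-3/2,-1,0]  → -393/256
g_11 [rrbrbbbrbbr]  L=[-2,-7/4,-13/8,-25/16,-99/64,-197/128]  R=[-393/256,-49/32,-3/2,-1,0]  → -787/512
g_12 [rrbrbbbrbbrb]  L=[-2,-7/4,-13/8,-25/16,-99/64,-197/128,-787/512]  R=[-393/256,-49/32,-3/2,-1,0]  → -1573/1024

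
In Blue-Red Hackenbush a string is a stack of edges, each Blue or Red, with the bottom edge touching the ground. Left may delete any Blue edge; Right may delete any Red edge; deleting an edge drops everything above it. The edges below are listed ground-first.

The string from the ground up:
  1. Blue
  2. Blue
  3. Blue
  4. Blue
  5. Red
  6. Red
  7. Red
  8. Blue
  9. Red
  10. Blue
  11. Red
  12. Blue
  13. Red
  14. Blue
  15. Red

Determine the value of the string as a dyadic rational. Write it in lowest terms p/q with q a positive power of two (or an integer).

6485/2048

Build v(s[:k]) for k = 1..15, string s = Blue Blue Blue Blue Red Red Red Blue Red Blue Red Blue Red Blue Red.
1 of 15 · B · max L 0 · min R +∞ gives 1
2 of 15 · BB · max L 1 · min R +∞ gives 2
3 of 15 · BBB · max L 2 · min R +∞ gives 3
4 of 15 · BBBB · max L 3 · min R +∞ gives 4
5 of 15 · BBBBR · max L 3 · min R 4 gives 7/2
6 of 15 · BBBBRR · max L 3 · min R 7/2 gives 13/4
7 of 15 · BBBBRRR · max L 3 · min R 13/4 gives 25/8
8 of 15 · BBBBRRRB · max L 25/8 · min R 13/4 gives 51/16
9 of 15 · BBBBRRRBR · max L 25/8 · min R 51/16 gives 101/32
10 of 15 · BBBBRRRBRB · max L 101/32 · min R 51/16 gives 203/64
11 of 15 · BBBBRRRBRBR · max L 101/32 · min R 203/64 gives 405/128
12 of 15 · BBBBRRRBRBRB · max L 405/128 · min R 203/64 gives 811/256
13 of 15 · BBBBRRRBRBRBR · max L 405/128 · min R 811/256 gives 1621/512
14 of 15 · BBBBRRRBRBRBRB · max L 1621/512 · min R 811/256 gives 3243/1024
15 of 15 · BBBBRRRBRBRBRBR · max L 1621/512 · min R 3243/1024 gives 6485/2048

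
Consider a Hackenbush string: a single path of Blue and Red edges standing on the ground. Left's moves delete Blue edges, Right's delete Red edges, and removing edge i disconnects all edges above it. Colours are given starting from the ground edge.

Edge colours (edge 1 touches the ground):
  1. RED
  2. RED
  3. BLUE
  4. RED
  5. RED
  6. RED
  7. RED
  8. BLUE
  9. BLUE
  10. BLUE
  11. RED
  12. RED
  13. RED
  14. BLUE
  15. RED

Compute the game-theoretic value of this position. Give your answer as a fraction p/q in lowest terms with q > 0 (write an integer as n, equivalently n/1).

-15931/8192

Build G(s[:k]) for k = 1..15, string s = RED RED BLUE RED RED RED RED BLUE BLUE BLUE RED RED RED BLUE RED.
step 1: add RED to get R; options L={  } R={ 0 } -> -1
step 2: add RED to get RR; options L={  } R={ -1 0 } -> -2
step 3: add BLUE to get RRB; options L={ -2 } R={ -1 0 } -> -3/2
step 4: add RED to get RRBR; options L={ -2 } R={ -3/2 -1 0 } -> -7/4
step 5: add RED to get RRBRR; options L={ -2 } R={ -7/4 -3/2 -1 0 } -> -15/8
step 6: add RED to get RRBRRR; options L={ -2 } R={ -15/8 -7/4 -3/2 -1 0 } -> -31/16
step 7: add RED to get RRBRRRR; options L={ -2 } R={ -31/16 -15/8 -7/4 -3/2 -1 0 } -> -63/32
step 8: add BLUE to get RRBRRRRB; options L={ -2 -63/32 } R={ -31/16 -15/8 -7/4 -3/2 -1 0 } -> -125/64
step 9: add BLUE to get RRBRRRRBB; options L={ -2 -63/32 -125/64 } R={ -31/16 -15/8 -7/4 -3/2 -1 0 } -> -249/128
step 10: add BLUE to get RRBRRRRBBB; options L={ -2 -63/32 -125/64 -249/128 } R={ -31/16 -15/8 -7/4 -3/2 -1 0 } -> -497/256
step 11: add RED to get RRBRRRRBBBR; options L={ -2 -63/32 -125/64 -249/128 } R={ -497/256 -31/16 -15/8 -7/4 -3/2 -1 0 } -> -995/512
step 12: add RED to get RRBRRRRBBBRR; options L={ -2 -63/32 -125/64 -249/128 } R={ -995/512 -497/256 -31/16 -15/8 -7/4 -3/2 -1 0 } -> -1991/1024
step 13: add RED to get RRBRRRRBBBRRR; options L={ -2 -63/32 -125/64 -249/128 } R={ -1991/1024 -995/512 -497/256 -31/16 -15/8 -7/4 -3/2 -1 0 } -> -3983/2048
step 14: add BLUE to get RRBRRRRBBBRRRB; options L={ -2 -63/32 -125/64 -249/128 -3983/2048 } R={ -1991/1024 -995/512 -497/256 -31/16 -15/8 -7/4 -3/2 -1 0 } -> -7965/4096
step 15: add RED to get RRBRRRRBBBRRRBR; options L={ -2 -63/32 -125/64 -249/128 -3983/2048 } R={ -7965/4096 -1991/1024 -995/512 -497/256 -31/16 -15/8 -7/4 -3/2 -1 0 } -> -15931/8192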